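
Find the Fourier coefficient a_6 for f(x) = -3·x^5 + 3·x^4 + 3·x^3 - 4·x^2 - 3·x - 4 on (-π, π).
a_6 = (1/π) ∫_{-π}^{π} f(x)·cos(6x) dx.
Evaluate the integral (use parity and integration by parts as needed): a_6 = -5/9 + 2·π^2/3.

Final answer: -5/9 + 2·π^2/3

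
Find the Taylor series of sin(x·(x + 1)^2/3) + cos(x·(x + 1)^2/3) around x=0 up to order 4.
-719·x^4/1944 + 17·x^3/162 + 11·x^2/18 + x/3 + 1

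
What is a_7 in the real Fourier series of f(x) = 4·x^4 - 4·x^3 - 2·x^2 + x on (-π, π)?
a_7 = (1/π) ∫_{-π}^{π} f(x)·cos(7x) dx.
Evaluate the integral (use parity and integration by parts as needed): a_7 = 584/2401 - 32·π^2/49.

Final answer: 584/2401 - 32·π^2/49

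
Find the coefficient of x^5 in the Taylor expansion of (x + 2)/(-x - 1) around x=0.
Expand to order 5: (x + 2)/(-x - 1) = x^5 - x^4 + x^3 - x^2 + x - 2 + O(x^6).
The coefficient of x^5 is 1.

Final answer: 1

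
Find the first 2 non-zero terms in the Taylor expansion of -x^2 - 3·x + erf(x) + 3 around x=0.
x·(-3 + 2/√(π)) + 3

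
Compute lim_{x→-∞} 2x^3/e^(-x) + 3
The quotient is an ∞/∞ indeterminate form as x → -∞.
Compare growth rates of the dominant terms (exponentials ≫ polynomials ≫ logarithms), or apply L'Hôpital's rule; the quotient → 0.
Adding the constant: 0 + 3 = 3. Limit = 3.

Final answer: 3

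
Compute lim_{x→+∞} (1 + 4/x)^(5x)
As x → +∞: write (1 + 4/x)^(5x) = ((1 + 4/x)^x)^5 → (e^4)^5 = e^20.
Limit = e^(20).

Final answer: e^(20)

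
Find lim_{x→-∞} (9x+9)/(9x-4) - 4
Evaluate the dominant behaviour as x → -∞; each term tends to a finite value or vanishes.
Limit = -3.

Final answer: -3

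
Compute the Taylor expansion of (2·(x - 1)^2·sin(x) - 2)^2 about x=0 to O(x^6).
-47·x^5/5 + 20·x^4 - 68·x^3/3 + 20·x^2 - 8·x + 4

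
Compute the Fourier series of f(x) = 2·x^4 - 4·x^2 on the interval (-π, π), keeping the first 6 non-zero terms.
(112 - 16·π^2)·cos(x) + (-10 + 4·π^2)·cos(2·x) + (80/27 - 16·π^2/9)·cos(3·x) + (-11/8 + π^2)·cos(4·x) + (496/625 - 16·π^2/25)·cos(5·x) - 4·π^2/3 + 2·π^4/5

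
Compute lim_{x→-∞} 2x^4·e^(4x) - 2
The product is a 0·∞ indeterminate form at x → -∞.
Rewrite the product as 2x^4 / e^(-4x) (an ∞/∞ form) and apply L'Hôpital, or use the standard hierarchy e^(4|x|) ≫ |x^4| as x → -∞.
The indeterminate product → 0, so the limit = -2.

Final answer: -2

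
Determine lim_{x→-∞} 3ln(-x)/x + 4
The quotient is an ∞/∞ indeterminate form as x → -∞.
Compare growth rates of the dominant terms (exponentials ≫ polynomials ≫ logarithms), or apply L'Hôpital's rule; the quotient → 0.
Adding the constant: 0 + 4 = 4. Limit = 4.

Final answer: 4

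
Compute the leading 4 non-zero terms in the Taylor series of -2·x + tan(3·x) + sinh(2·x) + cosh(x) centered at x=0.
31·x^3/3 + x^2/2 + 3·x + 1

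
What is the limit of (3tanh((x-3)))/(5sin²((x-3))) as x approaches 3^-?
Both numerator and denominator → 0 as x → 3^-; this is a 0/0 indeterminate form.
Expand each to leading order near x = 3: numerator ~ 3·(x - 3), denominator ~ 5·(x - 3)^2.
The limit of the ratio is -∞.

Final answer: -∞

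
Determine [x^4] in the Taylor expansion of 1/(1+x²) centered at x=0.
Expand to order 4: 1/(1+x²) = x^4 - x^2 + 1 + O(x^5).
The coefficient of x^4 is 1.

Final answer: 1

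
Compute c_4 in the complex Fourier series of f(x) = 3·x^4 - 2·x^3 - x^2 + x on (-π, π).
Compute the real Fourier coefficients first: a_4 = -13/16 + 3·π^2/2, b_4 = -7/8 + π^2.
Then c_4 = (a_4 − i·b_4)/2 = -13/32 + 3·π^2/4 - i·π^2/2 + 7·i/16.

Final answer: -13/32 + 3·π^2/4 - i·π^2/2 + 7·i/16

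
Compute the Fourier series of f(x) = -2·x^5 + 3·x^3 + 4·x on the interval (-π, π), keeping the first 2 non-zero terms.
(-508 - 4·π^4 + 86·π^2)·sin(x) + (-13·π^2 + 31/2 + 2·π^4)·sin(2·x)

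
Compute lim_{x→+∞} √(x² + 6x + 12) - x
As x → +∞: multiply by the conjugate to get (6x+12)/(√(x²+6x+12)+x); the denominator ~ 2x, so the limit is 6/2 = 3.
Limit = 3.

Final answer: 3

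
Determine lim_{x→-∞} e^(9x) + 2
Evaluate the dominant behaviour as x → -∞; each term tends to a finite value or vanishes.
Limit = 2.

Final answer: 2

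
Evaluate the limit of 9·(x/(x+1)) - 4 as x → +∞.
Evaluate the dominant behaviour as x → +∞; each term tends to a finite value or vanishes.
Limit = 5.

Final answer: 5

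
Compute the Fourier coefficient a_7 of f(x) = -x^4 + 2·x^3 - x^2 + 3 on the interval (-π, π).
a_7 = (1/π) ∫_{-π}^{π} f(x)·cos(7x) dx.
Evaluate the integral (use parity and integration by parts as needed): a_7 = 148/2401 + 8·π^2/49.

Final answer: 148/2401 + 8·π^2/49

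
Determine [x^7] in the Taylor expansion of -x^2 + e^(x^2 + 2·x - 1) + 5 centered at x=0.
407·e^(-1)/315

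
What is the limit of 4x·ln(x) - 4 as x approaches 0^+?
The product is a 0·∞ indeterminate form at x → 0⁺.
Rewrite the product as 4·ln(x) / x^(-1) and apply L'Hôpital, or use the standard hierarchy x^(-1) ≫ |ln x| as x → 0⁺.
The indeterminate product → 0, so the limit = -4.

Final answer: -4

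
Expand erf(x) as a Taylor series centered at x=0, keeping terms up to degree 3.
-2·x^3/(3·√(π)) + 2·x/√(π)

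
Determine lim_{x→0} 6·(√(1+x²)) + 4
Direct substitution at x = 0 gives 10.

Final answer: 10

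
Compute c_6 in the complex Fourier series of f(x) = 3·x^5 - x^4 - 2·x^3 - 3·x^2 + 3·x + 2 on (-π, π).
Compute the real Fourier coefficients first: a_6 = -2·π^2/9 - 8/27, b_6 = -π^4 - 65/54 + 11·π^2/9.
Then c_6 = (a_6 − i·b_6)/2 = -π^2/9 - 4/27 - 11·i·π^2/18 + 65·i/108 + i·π^4/2.

Final answer: -π^2/9 - 4/27 - 11·i·π^2/18 + 65·i/108 + i·π^4/2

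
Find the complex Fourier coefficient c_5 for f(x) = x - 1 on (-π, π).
Compute the real Fourier coefficients first: a_5 = 0, b_5 = 2/5.
Then c_5 = (a_5 − i·b_5)/2 = -i/5.

Final answer: -i/5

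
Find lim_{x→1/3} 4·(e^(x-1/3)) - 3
Direct substitution at x = 1/3 gives 1.

Final answer: 1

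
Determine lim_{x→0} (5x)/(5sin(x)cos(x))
Both numerator and denominator → 0 as x → 0; this is a 0/0 indeterminate form.
Expand each to leading order near x = 0: numerator ~ 5·x, denominator ~ 5·x.
The limit of the ratio is 1.

Final answer: 1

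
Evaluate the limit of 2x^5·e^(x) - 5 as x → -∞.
The product is a 0·∞ indeterminate form at x → -∞.
Rewrite the product as 2x^5 / e^(-x) (an ∞/∞ form) and apply L'Hôpital, or use the standard hierarchy e^(|x|) ≫ |x^5| as x → -∞.
The indeterminate product → 0, so the limit = -5.

Final answer: -5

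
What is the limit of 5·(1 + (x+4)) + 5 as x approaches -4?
Direct substitution at x = -4 gives 10.

Final answer: 10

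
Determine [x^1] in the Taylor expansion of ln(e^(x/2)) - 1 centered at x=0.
Expand to order 1: ln(e^(x/2)) - 1 = x/2 - 1 + O(x^2).
The coefficient of x^1 is 1/2.

Final answer: 1/2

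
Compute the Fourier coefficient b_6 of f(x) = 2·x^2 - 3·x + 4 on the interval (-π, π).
b_6 = (1/π) ∫_{-π}^{π} f(x)·sin(6x) dx.
Evaluate the integral (use parity and integration by parts as needed): b_6 = 1.

Final answer: 1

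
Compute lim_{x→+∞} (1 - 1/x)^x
As x → +∞: this is the defining limit (1 - 1/x)^x → e^(-1).
Limit = e^(-1).

Final answer: e^(-1)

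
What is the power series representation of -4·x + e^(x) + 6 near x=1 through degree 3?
2 + e + (-4 + e)·(x - 1) + e·(x - 1)^2/2 + e·(x - 1)^3/6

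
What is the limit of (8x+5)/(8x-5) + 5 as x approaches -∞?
Evaluate the dominant behaviour as x → -∞; each term tends to a finite value or vanishes.
Limit = 6.

Final answer: 6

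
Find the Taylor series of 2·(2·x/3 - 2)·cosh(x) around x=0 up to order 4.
-x^4/6 + 2·x^3/3 - 2·x^2 + 4·x/3 - 4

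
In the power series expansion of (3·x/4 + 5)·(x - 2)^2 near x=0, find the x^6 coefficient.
Expand to order 6: (3·x/4 + 5)·(x - 2)^2 = 3·x^3/4 + 2·x^2 - 17·x + 20 + O(x^7).
The coefficient of x^6 is 0.

Final answer: 0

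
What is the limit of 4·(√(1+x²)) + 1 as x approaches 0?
Direct substitution at x = 0 gives 5.

Final answer: 5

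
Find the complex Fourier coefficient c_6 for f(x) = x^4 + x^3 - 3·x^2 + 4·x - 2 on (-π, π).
Compute the real Fourier coefficients first: a_6 = -10/27 + 2·π^2/9, b_6 = -π^2/3 - 23/18.
Then c_6 = (a_6 − i·b_6)/2 = -5/27 + π^2/9 + 23·i/36 + i·π^2/6.

Final answer: -5/27 + π^2/9 + 23·i/36 + i·π^2/6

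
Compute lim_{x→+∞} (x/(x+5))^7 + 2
As x → +∞: x/(x+5) = 1/(1 + 5/x) → 1, and the 7th power of a limit-1 base also → 1; with the additive constant, 1 + 2 = 3.
Limit = 3.

Final answer: 3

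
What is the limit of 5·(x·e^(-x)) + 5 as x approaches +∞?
Evaluate the dominant behaviour as x → +∞; each term tends to a finite value or vanishes.
Limit = 5.

Final answer: 5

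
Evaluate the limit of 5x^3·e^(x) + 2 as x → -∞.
The product is a 0·∞ indeterminate form at x → -∞.
Rewrite the product as 5x^3 / e^(-x) (an ∞/∞ form) and apply L'Hôpital, or use the standard hierarchy e^(|x|) ≫ |x^3| as x → -∞.
The indeterminate product → 0, so the limit = 2.

Final answer: 2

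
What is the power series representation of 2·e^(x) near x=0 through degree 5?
x^5/60 + x^4/12 + x^3/3 + x^2 + 2·x + 2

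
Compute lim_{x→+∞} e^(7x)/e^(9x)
This is an ∞/∞ indeterminate form as x → +∞.
Rewrite e^(7x)/e^(9x) = e^((7−9)x) = e^(-2x); the exponent coefficient is -2 < 0 so e^(-2x) → 0.
Limit = 0.

Final answer: 0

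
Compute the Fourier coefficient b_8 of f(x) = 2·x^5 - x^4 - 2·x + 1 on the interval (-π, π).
b_8 = (1/π) ∫_{-π}^{π} f(x)·sin(8x) dx.
Evaluate the integral (use parity and integration by parts as needed): b_8 = -π^4/2 + 497/1024 + 5·π^2/32.

Final answer: -π^4/2 + 497/1024 + 5·π^2/32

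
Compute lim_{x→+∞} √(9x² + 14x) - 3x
As x → +∞: multiply by the conjugate to get (14x)/(√(9x²+14x)+3x); the denominator ~ 6x, so the limit is 14/6 = 7/3.
Limit = 7/3.

Final answer: 7/3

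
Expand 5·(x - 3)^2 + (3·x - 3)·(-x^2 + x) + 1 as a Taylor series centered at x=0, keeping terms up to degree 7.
-3·x^3 + 11·x^2 - 33·x + 46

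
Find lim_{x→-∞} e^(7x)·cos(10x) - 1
Evaluate the dominant behaviour as x → -∞; each term tends to a finite value or vanishes.
Limit = -1.

Final answer: -1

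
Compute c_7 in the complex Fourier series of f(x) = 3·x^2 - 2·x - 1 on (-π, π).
Compute the real Fourier coefficients first: a_7 = -12/49, b_7 = -4/7.
Then c_7 = (a_7 − i·b_7)/2 = -6/49 + 2·i/7.

Final answer: -6/49 + 2·i/7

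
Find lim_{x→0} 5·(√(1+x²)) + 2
Direct substitution at x = 0 gives 7.

Final answer: 7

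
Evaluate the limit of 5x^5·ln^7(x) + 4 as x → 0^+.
The product is a 0·∞ indeterminate form at x → 0⁺.
Rewrite the product as 5·ln^7(x) / x^(-5) and apply L'Hôpital, or use the standard hierarchy x^(-5) ≫ |ln x|^7 as x → 0⁺.
The indeterminate product → 0, so the limit = 4.

Final answer: 4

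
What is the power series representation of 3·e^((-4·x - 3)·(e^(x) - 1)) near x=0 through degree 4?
11·x^4/8 + 57·x^3/2 - 3·x^2 - 9·x + 3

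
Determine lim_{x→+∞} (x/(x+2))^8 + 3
As x → +∞: x/(x+2) = 1/(1 + 2/x) → 1, and the 8th power of a limit-1 base also → 1; with the additive constant, 1 + 3 = 4.
Limit = 4.

Final answer: 4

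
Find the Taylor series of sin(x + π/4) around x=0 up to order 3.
-√(2)·x^3/12 - √(2)·x^2/4 + √(2)·x/2 + √(2)/2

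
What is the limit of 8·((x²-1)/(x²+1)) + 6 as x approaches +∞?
Evaluate the dominant behaviour as x → +∞; each term tends to a finite value or vanishes.
Limit = 14.

Final answer: 14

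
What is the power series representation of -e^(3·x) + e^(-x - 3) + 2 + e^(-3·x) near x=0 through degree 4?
x^4·e^(-3)/24 + x^3·(-9 - e^(-3)/6) + x^2·e^(-3)/2 + x·(-6 - e^(-3)) + e^(-3) + 2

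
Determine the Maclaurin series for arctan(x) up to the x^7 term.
-x^7/7 + x^5/5 - x^3/3 + x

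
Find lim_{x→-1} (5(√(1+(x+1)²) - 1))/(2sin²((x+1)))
Both numerator and denominator → 0 as x → -1; this is a 0/0 indeterminate form.
Expand each to leading order near x = -1: numerator ~ 5·(x + 1)^2/2, denominator ~ 2·(x + 1)^2.
The limit of the ratio is 5/4.

Final answer: 5/4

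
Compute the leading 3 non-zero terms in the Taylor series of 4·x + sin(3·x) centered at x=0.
81·x^5/40 - 9·x^3/2 + 7·x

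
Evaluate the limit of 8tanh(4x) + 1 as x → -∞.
Evaluate the dominant behaviour as x → -∞; each term tends to a finite value or vanishes.
Limit = -7.

Final answer: -7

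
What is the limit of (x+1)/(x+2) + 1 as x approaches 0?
Direct substitution at x = 0 gives 3/2.

Final answer: 3/2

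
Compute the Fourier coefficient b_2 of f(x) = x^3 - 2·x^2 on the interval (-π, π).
b_2 = (1/π) ∫_{-π}^{π} f(x)·sin(2x) dx.
Evaluate the integral (use parity and integration by parts as needed): b_2 = 3/2 - π^2.

Final answer: 3/2 - π^2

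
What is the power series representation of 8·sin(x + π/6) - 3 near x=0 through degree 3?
-2·√(3)·x^3/3 - 2·x^2 + 4·√(3)·x + 1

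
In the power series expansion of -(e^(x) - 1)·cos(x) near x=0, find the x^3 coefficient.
Expand to order 3: -(e^(x) - 1)·cos(x) = x^3/3 - x^2/2 - x + O(x^4).
The coefficient of x^3 is 1/3.

Final answer: 1/3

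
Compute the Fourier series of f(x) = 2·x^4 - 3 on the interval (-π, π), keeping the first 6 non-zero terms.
(96 - 16·π^2)·cos(x) + (-6 + 4·π^2)·cos(2·x) + (32/27 - 16·π^2/9)·cos(3·x) + (-3/8 + π^2)·cos(4·x) + (96/625 - 16·π^2/25)·cos(5·x) - 3 + 2·π^4/5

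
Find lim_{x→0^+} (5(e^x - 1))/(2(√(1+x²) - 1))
Both numerator and denominator → 0 as x → 0^+; this is a 0/0 indeterminate form.
Expand each to leading order near x = 0: numerator ~ 5·x, denominator ~ x^2.
The limit of the ratio is ∞.

Final answer: ∞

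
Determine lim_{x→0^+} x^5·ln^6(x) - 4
The product is a 0·∞ indeterminate form at x → 0⁺.
Rewrite the product as ln^6(x) / x^(-5) and apply L'Hôpital, or use the standard hierarchy x^(-5) ≫ |ln x|^6 as x → 0⁺.
The indeterminate product → 0, so the limit = -4.

Final answer: -4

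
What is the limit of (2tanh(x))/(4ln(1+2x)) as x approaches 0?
Both numerator and denominator → 0 as x → 0; this is a 0/0 indeterminate form.
Expand each to leading order near x = 0: numerator ~ 2·x, denominator ~ 8·x.
The limit of the ratio is 1/4.

Final answer: 1/4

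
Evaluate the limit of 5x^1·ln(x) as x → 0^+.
This is a 0·∞ indeterminate form at x → 0⁺.
Rewrite the product as 5·ln(x) / x^(-1) and apply L'Hôpital, or use the standard hierarchy x^(-1) ≫ |ln x| as x → 0⁺.
The indeterminate product → 0, so the limit = 0.

Final answer: 0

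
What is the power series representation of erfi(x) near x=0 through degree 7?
x^7/(21·√(π)) + x^5/(5·√(π)) + 2·x^3/(3·√(π)) + 2·x/√(π)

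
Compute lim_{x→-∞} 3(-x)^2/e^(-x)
This is an ∞/∞ indeterminate form as x → -∞.
Compare growth rates of the dominant terms (exponentials ≫ polynomials ≫ logarithms), or apply L'Hôpital's rule; the quotient → 0.
Limit = 0.

Final answer: 0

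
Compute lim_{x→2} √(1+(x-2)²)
Direct substitution at x = 2 gives 1.

Final answer: 1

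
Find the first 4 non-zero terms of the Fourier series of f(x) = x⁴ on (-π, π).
(48 - 8·π^2)·cos(x) + (-3 + 2·π^2)·cos(2·x) + (16/27 - 8·π^2/9)·cos(3·x) + π^4/5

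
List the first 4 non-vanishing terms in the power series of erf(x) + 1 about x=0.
x^5/(5·√(π)) - 2·x^3/(3·√(π)) + 2·x/√(π) + 1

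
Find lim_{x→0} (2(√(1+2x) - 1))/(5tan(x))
Both numerator and denominator → 0 as x → 0; this is a 0/0 indeterminate form.
Expand each to leading order near x = 0: numerator ~ 2·x, denominator ~ 5·x.
The limit of the ratio is 2/5.

Final answer: 2/5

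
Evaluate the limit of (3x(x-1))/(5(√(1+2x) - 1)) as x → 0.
Both numerator and denominator → 0 as x → 0; this is a 0/0 indeterminate form.
Expand each to leading order near x = 0: numerator ~ -3·x, denominator ~ 5·x.
The limit of the ratio is -3/5.

Final answer: -3/5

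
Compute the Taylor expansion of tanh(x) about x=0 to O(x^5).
-x^3/3 + x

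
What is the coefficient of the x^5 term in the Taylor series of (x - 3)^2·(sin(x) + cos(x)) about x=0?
Expand to order 5: (x - 3)^2·(sin(x) + cos(x)) = -41·x^5/120 + 7·x^4/8 + 5·x^3/2 - 19·x^2/2 + 3·x + 9 + O(x^6).
The coefficient of x^5 is -41/120.

Final answer: -41/120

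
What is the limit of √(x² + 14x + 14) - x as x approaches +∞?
This is an ∞ − ∞ indeterminate form.
Multiply and divide by the conjugate √(x²+14x + 14) + x; the x² terms cancel, leaving (14x + 14)/(√(x²+14x + 14)+x) → 14/2 = 7.
Limit = 7.

Final answer: 7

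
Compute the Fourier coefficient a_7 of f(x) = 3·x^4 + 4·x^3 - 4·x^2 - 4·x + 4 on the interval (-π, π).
a_7 = (1/π) ∫_{-π}^{π} f(x)·cos(7x) dx.
Evaluate the integral (use parity and integration by parts as needed): a_7 = 928/2401 - 24·π^2/49.

Final answer: 928/2401 - 24·π^2/49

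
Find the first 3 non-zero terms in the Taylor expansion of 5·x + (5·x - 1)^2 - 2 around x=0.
25·x^2 - 5·x - 1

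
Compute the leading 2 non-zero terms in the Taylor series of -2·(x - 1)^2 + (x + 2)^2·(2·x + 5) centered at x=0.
32·x + 18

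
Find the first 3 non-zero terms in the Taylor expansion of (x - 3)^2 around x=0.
x^2 - 6·x + 9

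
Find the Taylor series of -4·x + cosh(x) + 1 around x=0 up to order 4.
x^4/24 + x^2/2 - 4·x + 2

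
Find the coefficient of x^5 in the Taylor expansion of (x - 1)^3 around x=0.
Expand to order 5: (x - 1)^3 = x^3 - 3·x^2 + 3·x - 1 + O(x^6).
The coefficient of x^5 is 0.

Final answer: 0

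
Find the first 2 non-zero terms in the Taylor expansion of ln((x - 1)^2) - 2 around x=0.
-2·x - 2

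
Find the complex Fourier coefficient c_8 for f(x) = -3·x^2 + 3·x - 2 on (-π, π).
Compute the real Fourier coefficients first: a_8 = -3/16, b_8 = -3/4.
Then c_8 = (a_8 − i·b_8)/2 = -3/32 + 3·i/8.

Final answer: -3/32 + 3·i/8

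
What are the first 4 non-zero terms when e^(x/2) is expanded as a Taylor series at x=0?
x^3/48 + x^2/8 + x/2 + 1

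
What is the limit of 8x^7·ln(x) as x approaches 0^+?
This is a 0·∞ indeterminate form at x → 0⁺.
Rewrite the product as 8·ln(x) / x^(-7) and apply L'Hôpital, or use the standard hierarchy x^(-7) ≫ |ln x| as x → 0⁺.
The indeterminate product → 0, so the limit = 0.

Final answer: 0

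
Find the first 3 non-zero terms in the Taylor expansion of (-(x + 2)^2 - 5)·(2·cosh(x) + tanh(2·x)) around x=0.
-19·x^2 - 26·x - 18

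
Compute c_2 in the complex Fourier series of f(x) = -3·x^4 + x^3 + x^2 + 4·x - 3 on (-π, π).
Compute the real Fourier coefficients first: a_2 = 10 - 6·π^2, b_2 = -π^2 - 5/2.
Then c_2 = (a_2 − i·b_2)/2 = -3·π^2 + 5 + 5·i/4 + i·π^2/2.

Final answer: -3·π^2 + 5 + 5·i/4 + i·π^2/2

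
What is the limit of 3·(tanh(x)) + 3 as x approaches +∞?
Evaluate the dominant behaviour as x → +∞; each term tends to a finite value or vanishes.
Limit = 6.

Final answer: 6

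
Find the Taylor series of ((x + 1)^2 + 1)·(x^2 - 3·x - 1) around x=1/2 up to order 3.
-117/16 - 53·(x - 1/2)/4 - 5·(x - 1/2)^2 + (x - 1/2)^3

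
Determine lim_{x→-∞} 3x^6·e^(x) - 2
The product is a 0·∞ indeterminate form at x → -∞.
Rewrite the product as 3x^6 / e^(-x) (an ∞/∞ form) and apply L'Hôpital, or use the standard hierarchy e^(|x|) ≫ |x^6| as x → -∞.
The indeterminate product → 0, so the limit = -2.

Final answer: -2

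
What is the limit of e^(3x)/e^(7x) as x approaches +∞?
This is an ∞/∞ indeterminate form as x → +∞.
Rewrite e^(3x)/e^(7x) = e^((3−7)x) = e^(-4x); the exponent coefficient is -4 < 0 so e^(-4x) → 0.
Limit = 0.

Final answer: 0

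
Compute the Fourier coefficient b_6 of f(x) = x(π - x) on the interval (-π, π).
b_6 = (1/π) ∫_{-π}^{π} f(x)·sin(6x) dx.
Evaluate the integral (use parity and integration by parts as needed): b_6 = -π/3.

Final answer: -π/3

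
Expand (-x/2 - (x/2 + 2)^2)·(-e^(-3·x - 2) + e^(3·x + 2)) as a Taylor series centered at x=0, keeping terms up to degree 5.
x^5·(-1413·e^(2)/80 - 63·e^(-2)/80) + x^4·(-207·e^(2)/8 + 27·e^(-2)/8) + x^3·(-30·e^(2) - 15·e^(-2)/2) + x^2·(-103·e^(2)/4 + 43·e^(-2)/4) + x·(-29·e^(2)/2 - 19·e^(-2)/2) - 4·e^(2) + 4·e^(-2)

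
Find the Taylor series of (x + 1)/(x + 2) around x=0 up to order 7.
x^7/256 - x^6/128 + x^5/64 - x^4/32 + x^3/16 - x^2/8 + x/4 + 1/2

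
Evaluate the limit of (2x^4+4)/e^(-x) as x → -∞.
This is an ∞/∞ indeterminate form as x → -∞.
Compare growth rates of the dominant terms (exponentials ≫ polynomials ≫ logarithms), or apply L'Hôpital's rule; the quotient → 0.
Limit = 0.

Final answer: 0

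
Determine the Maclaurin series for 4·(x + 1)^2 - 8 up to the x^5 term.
4·x^2 + 8·x - 4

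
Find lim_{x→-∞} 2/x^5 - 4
Evaluate the dominant behaviour as x → -∞; each term tends to a finite value or vanishes.
Limit = -4.

Final answer: -4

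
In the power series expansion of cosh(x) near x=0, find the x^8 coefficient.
Expand to order 8: cosh(x) = x^8/40320 + x^6/720 + x^4/24 + x^2/2 + 1 + O(x^9).
The coefficient of x^8 is 1/40320.

Final answer: 1/40320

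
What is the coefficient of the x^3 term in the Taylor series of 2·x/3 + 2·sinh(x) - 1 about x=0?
Expand to order 3: 2·x/3 + 2·sinh(x) - 1 = x^3/3 + 8·x/3 - 1 + O(x^4).
The coefficient of x^3 is 1/3.

Final answer: 1/3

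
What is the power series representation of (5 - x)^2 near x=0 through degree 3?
x^2 - 10·x + 25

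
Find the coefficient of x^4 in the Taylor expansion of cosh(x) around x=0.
Expand to order 4: cosh(x) = x^4/24 + x^2/2 + 1 + O(x^5).
The coefficient of x^4 is 1/24.

Final answer: 1/24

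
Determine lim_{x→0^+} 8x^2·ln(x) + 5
The product is a 0·∞ indeterminate form at x → 0⁺.
Rewrite the product as 8·ln(x) / x^(-2) and apply L'Hôpital, or use the standard hierarchy x^(-2) ≫ |ln x| as x → 0⁺.
The indeterminate product → 0, so the limit = 5.

Final answer: 5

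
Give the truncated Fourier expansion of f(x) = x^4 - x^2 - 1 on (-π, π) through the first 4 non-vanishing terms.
(52 - 8·π^2)·cos(x) + (-4 + 2·π^2)·cos(2·x) + (28/27 - 8·π^2/9)·cos(3·x) - π^2/3 - 1 + π^4/5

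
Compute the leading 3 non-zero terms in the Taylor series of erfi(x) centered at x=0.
x^5/(5·√(π)) + 2·x^3/(3·√(π)) + 2·x/√(π)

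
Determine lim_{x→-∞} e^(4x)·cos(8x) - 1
Evaluate the dominant behaviour as x → -∞; each term tends to a finite value or vanishes.
Limit = -1.

Final answer: -1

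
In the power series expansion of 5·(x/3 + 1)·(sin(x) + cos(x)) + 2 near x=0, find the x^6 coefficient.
Expand to order 6: 5·(x/3 + 1)·(sin(x) + cos(x)) + 2 = x^6/144 + x^5/9 - 5·x^4/72 - 5·x^3/3 - 5·x^2/6 + 20·x/3 + 7 + O(x^7).
The coefficient of x^6 is 1/144.

Final answer: 1/144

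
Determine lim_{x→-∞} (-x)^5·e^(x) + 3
The product is a 0·∞ indeterminate form at x → -∞.
Rewrite the product as (-x)^5 / e^(-x) (an ∞/∞ form) and apply L'Hôpital, or use the standard hierarchy e^(|x|) ≫ |(-x)^5| as x → -∞.
The indeterminate product → 0, so the limit = 3.

Final answer: 3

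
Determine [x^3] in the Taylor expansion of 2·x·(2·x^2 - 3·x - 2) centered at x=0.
Expand to order 3: 2·x·(2·x^2 - 3·x - 2) = 4·x^3 - 6·x^2 - 4·x + O(x^4).
The coefficient of x^3 is 4.

Final answer: 4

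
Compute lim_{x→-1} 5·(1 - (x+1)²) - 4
Direct substitution at x = -1 gives 1.

Final answer: 1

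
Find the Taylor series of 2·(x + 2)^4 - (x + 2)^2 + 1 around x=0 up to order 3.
16·x^3 + 47·x^2 + 60·x + 29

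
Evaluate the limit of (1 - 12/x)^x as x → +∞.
As x → +∞: this is the defining limit (1 - 12/x)^x → e^(-12).
Limit = e^(-12).

Final answer: e^(-12)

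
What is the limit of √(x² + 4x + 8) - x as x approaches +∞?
This is an ∞ − ∞ indeterminate form.
Multiply and divide by the conjugate √(x²+4x + 8) + x; the x² terms cancel, leaving (4x + 8)/(√(x²+4x + 8)+x) → 4/2 = 2.
Limit = 2.

Final answer: 2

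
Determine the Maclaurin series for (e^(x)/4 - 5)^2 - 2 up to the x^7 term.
11·x^7/10080 + x^6/480 - x^5/240 - x^4/16 - x^3/3 - 9·x^2/8 - 19·x/8 + 329/16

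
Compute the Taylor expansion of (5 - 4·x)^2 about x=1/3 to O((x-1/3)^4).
121/9 - 88·(x - 1/3)/3 + 16·(x - 1/3)^2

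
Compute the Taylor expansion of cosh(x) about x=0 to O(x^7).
x^6/720 + x^4/24 + x^2/2 + 1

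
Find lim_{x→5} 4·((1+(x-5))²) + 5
Direct substitution at x = 5 gives 9.

Final answer: 9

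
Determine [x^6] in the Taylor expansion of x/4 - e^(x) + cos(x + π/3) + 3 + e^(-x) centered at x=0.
Expand to order 6: x/4 - e^(x) + cos(x + π/3) + 3 + e^(-x) = -x^6/1440 + x^5·(-1/60 - √(3)/240) + x^4/48 + x^3·(-1/3 + √(3)/12) - x^2/4 + x·(-7/4 - √(3)/2) + 7/2 + O(x^7).
The coefficient of x^6 is -1/1440.

Final answer: -1/1440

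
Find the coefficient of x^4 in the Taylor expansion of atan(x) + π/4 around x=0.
Expand to order 4: atan(x) + π/4 = -x^3/3 + x + π/4 + O(x^5).
The coefficient of x^4 is 0.

Final answer: 0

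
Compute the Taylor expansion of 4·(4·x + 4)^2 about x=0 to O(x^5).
64·x^2 + 128·x + 64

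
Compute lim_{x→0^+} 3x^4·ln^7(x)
This is a 0·∞ indeterminate form at x → 0⁺.
Rewrite the product as 3·ln^7(x) / x^(-4) and apply L'Hôpital, or use the standard hierarchy x^(-4) ≫ |ln x|^7 as x → 0⁺.
The indeterminate product → 0, so the limit = 0.

Final answer: 0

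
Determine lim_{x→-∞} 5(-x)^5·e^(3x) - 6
The product is a 0·∞ indeterminate form at x → -∞.
Rewrite the product as 5(-x)^5 / e^(-3x) (an ∞/∞ form) and apply L'Hôpital, or use the standard hierarchy e^(3|x|) ≫ |(-x)^5| as x → -∞.
The indeterminate product → 0, so the limit = -6.

Final answer: -6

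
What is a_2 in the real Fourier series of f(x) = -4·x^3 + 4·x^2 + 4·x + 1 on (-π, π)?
a_2 = (1/π) ∫_{-π}^{π} f(x)·cos(2x) dx.
Evaluate the integral (use parity and integration by parts as needed): a_2 = 4.

Final answer: 4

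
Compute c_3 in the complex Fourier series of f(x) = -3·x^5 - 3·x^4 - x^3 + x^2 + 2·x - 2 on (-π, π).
Compute the real Fourier coefficients first: a_3 = -20/9 + 8·π^2/3, b_3 = -2·π^4 - 32/27 + 34·π^2/9.
Then c_3 = (a_3 − i·b_3)/2 = -10/9 + 4·π^2/3 - 17·i·π^2/9 + 16·i/27 + i·π^4.

Final answer: -10/9 + 4·π^2/3 - 17·i·π^2/9 + 16·i/27 + i·π^4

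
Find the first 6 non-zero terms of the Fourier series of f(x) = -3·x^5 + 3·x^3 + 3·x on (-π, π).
(-750 - 6·π^4 + 126·π^2)·sin(x) + (-18·π^2 + 24 + 3·π^4)·sin(2·x) + (-2·π^4 - 62/27 + 58·π^2/9)·sin(3·x) + (-27·π^2/8 - 15/64 + 3·π^4/2)·sin(4·x) + (-6·π^4/5 + 426/625 + 54·π^2/25)·sin(5·x) + (-14·π^2/9 - 20/27 + π^4)·sin(6·x)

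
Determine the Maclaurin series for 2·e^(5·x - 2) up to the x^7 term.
15625·x^7·e^(-2)/504 + 3125·x^6·e^(-2)/72 + 625·x^5·e^(-2)/12 + 625·x^4·e^(-2)/12 + 125·x^3·e^(-2)/3 + 25·x^2·e^(-2) + 10·x·e^(-2) + 2·e^(-2)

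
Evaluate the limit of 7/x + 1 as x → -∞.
Evaluate the dominant behaviour as x → -∞; each term tends to a finite value or vanishes.
Limit = 1.

Final answer: 1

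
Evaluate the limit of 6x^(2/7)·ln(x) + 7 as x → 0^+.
The product is a 0·∞ indeterminate form at x → 0⁺.
Rewrite the product as 6·ln(x) / x^(-2/7) and apply L'Hôpital, or use the standard hierarchy x^(-2/7) ≫ |ln x| as x → 0⁺.
The indeterminate product → 0, so the limit = 7.

Final answer: 7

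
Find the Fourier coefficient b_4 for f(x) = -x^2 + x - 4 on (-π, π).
b_4 = (1/π) ∫_{-π}^{π} f(x)·sin(4x) dx.
Evaluate the integral (use parity and integration by parts as needed): b_4 = -1/2.

Final answer: -1/2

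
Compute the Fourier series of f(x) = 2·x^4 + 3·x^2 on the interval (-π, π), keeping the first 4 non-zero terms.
(84 - 16·π^2)·cos(x) + (-3 + 4·π^2)·cos(2·x) + (-16·π^2/9 - 4/27)·cos(3·x) + π^2 + 2·π^4/5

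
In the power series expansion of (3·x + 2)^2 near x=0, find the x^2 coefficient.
Expand to order 2: (3·x + 2)^2 = 9·x^2 + 12·x + 4 + O(x^3).
The coefficient of x^2 is 9.

Final answer: 9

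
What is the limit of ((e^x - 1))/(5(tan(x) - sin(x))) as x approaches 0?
Both numerator and denominator → 0 as x → 0; this is a 0/0 indeterminate form.
Expand each to leading order near x = 0: numerator ~ x, denominator ~ 5·x^3/2.
The limit of the ratio is ∞.

Final answer: ∞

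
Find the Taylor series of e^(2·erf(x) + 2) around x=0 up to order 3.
x^3·(-4·e^(2)/(3·√(π)) + 32·e^(2)/(3·π^(3/2))) + 8·x^2·e^(2)/π + 4·x·e^(2)/√(π) + e^(2)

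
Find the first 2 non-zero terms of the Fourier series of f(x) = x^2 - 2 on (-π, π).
-4·cos(x) - 2 + π^2/3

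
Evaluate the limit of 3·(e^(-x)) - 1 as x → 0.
Direct substitution at x = 0 gives 2.

Final answer: 2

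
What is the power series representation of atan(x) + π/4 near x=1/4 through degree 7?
atan(1/4) + π/4 + 16·(x - 1/4)/17 - 64·(x - 1/4)^2/289 - 3328·(x - 1/4)^3/14739 + 15360·(x - 1/4)^4/83521 + 413696·(x - 1/4)^5/7099285 - 10010624·(x - 1/4)^6/72412707 + 47644672·(x - 1/4)^7/2872370711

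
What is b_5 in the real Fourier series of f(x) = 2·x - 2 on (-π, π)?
b_5 = (1/π) ∫_{-π}^{π} f(x)·sin(5x) dx.
Evaluate the integral (use parity and integration by parts as needed): b_5 = 4/5.

Final answer: 4/5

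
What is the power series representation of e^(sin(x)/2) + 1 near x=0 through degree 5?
-23·x^5/3840 - 5·x^4/128 - x^3/16 + x^2/8 + x/2 + 2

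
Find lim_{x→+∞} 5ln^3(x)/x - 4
The quotient is an ∞/∞ indeterminate form as x → +∞.
The polynomial denominator x dominates the logarithmic numerator (any positive power of x ≫ ln^3(x) as x → ∞), so the quotient → 0.
Adding the constant: 0 - 4 = -4. Limit = -4.

Final answer: -4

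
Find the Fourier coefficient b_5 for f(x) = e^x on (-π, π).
b_5 = (1/π) ∫_{-π}^{π} f(x)·sin(5x) dx.
Evaluate the integral (use parity and integration by parts as needed): b_5 = (-5 + 5·e^(2·π))·e^(-π)/(26·π).

Final answer: (-5 + 5·e^(2·π))·e^(-π)/(26·π)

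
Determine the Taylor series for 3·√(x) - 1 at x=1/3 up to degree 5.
-1 + √(3) + 3·√(3)·(x - 1/3)/2 - 9·√(3)·(x - 1/3)^2/8 + 27·√(3)·(x - 1/3)^3/16 - 405·√(3)·(x - 1/3)^4/128 + 1701·√(3)·(x - 1/3)^5/256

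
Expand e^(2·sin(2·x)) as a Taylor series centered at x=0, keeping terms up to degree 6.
-256·x^6/15 - 184·x^5/15 + 8·x^3 + 8·x^2 + 4·x + 1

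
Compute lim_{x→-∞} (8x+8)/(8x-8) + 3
Evaluate the dominant behaviour as x → -∞; each term tends to a finite value or vanishes.
Limit = 4.

Final answer: 4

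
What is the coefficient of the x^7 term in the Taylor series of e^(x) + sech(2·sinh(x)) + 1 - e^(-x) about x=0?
Expand to order 7: e^(x) + sech(2·sinh(x)) + 1 - e^(-x) = x^7/2520 - 148·x^6/45 + x^5/60 + 8·x^4/3 + x^3/3 - 2·x^2 + 2·x + 2 + O(x^8).
The coefficient of x^7 is 1/2520.

Final answer: 1/2520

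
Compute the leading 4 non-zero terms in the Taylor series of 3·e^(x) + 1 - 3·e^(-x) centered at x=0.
x^5/20 + x^3 + 6·x + 1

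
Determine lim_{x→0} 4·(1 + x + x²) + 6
Direct substitution at x = 0 gives 10.

Final answer: 10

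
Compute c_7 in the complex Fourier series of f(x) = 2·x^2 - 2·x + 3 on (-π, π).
Compute the real Fourier coefficients first: a_7 = -8/49, b_7 = -4/7.
Then c_7 = (a_7 − i·b_7)/2 = -4/49 + 2·i/7.

Final answer: -4/49 + 2·i/7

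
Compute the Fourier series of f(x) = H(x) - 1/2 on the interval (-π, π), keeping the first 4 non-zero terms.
2·sin(x)/π + 2·sin(3·x)/(3·π) + 2·sin(5·x)/(5·π) + 2·sin(7·x)/(7·π)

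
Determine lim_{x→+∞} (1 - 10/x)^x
As x → +∞: this is the defining limit (1 - 10/x)^x → e^(-10).
Limit = e^(-10).

Final answer: e^(-10)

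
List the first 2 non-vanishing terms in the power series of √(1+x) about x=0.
x/2 + 1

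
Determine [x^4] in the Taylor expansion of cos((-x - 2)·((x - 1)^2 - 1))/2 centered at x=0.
Expand to order 4: cos((-x - 2)·((x - 1)^2 - 1))/2 = 22·x^4/3 - 4·x^2 + 1/2 + O(x^5).
The coefficient of x^4 is 22/3.

Final answer: 22/3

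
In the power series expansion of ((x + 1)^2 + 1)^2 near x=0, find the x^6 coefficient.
Expand to order 6: ((x + 1)^2 + 1)^2 = x^4 + 4·x^3 + 8·x^2 + 8·x + 4 + O(x^7).
The coefficient of x^6 is 0.

Final answer: 0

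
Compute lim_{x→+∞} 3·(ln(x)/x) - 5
Evaluate the dominant behaviour as x → +∞; each term tends to a finite value or vanishes.
Limit = -5.

Final answer: -5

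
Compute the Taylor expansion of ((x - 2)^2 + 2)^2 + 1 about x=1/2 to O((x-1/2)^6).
305/16 - 51·(x - 1/2)/2 + 35·(x - 1/2)^2/2 - 6·(x - 1/2)^3 + (x - 1/2)^4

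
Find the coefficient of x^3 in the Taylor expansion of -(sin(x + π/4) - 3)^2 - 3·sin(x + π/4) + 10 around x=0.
Expand to order 3: -(sin(x + π/4) - 3)^2 - 3·sin(x + π/4) + 10 = x^3·(-(-3 + √(2)/2)^2·(-1/(2·(-3 + √(2)/2)^2) - √(2)/(6·(-3 + √(2)/2))) + √(2)/4) + x^2·(-(-3 + √(2)/2)^2·(1/(2·(-3 + √(2)/2)^2) - √(2)/(2·(-3 + √(2)/2))) + 3·√(2)/4) + x·(-3·√(2)/2 - √(2)·(-3 + √(2)/2)) - (-3 + √(2)/2)^2 - 3·√(2)/2 + 10 + O(x^4).
The coefficient of x^3 is -(-3 + √(2)/2)^2·(-1/(2·(-3 + √(2)/2)^2) - √(2)/(6·(-3 + √(2)/2))) + √(2)/4.

Final answer: -(-3 + √(2)/2)^2·(-1/(2·(-3 + √(2)/2)^2) - √(2)/(6·(-3 + √(2)/2))) + √(2)/4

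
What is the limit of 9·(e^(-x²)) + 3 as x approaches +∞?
Evaluate the dominant behaviour as x → +∞; each term tends to a finite value or vanishes.
Limit = 3.

Final answer: 3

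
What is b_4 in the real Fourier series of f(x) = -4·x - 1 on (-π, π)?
b_4 = (1/π) ∫_{-π}^{π} f(x)·sin(4x) dx.
Evaluate the integral (use parity and integration by parts as needed): b_4 = 2.

Final answer: 2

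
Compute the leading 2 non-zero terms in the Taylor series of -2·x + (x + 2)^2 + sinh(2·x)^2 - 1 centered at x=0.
2·x + 3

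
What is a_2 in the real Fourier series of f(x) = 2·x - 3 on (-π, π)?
a_2 = (1/π) ∫_{-π}^{π} f(x)·cos(2x) dx.
Evaluate the integral (use parity and integration by parts as needed): a_2 = 0.

Final answer: 0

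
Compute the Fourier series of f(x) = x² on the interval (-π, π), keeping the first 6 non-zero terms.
-4·cos(x) + cos(2·x) - 4·cos(3·x)/9 + cos(4·x)/4 - 4·cos(5·x)/25 + π^2/3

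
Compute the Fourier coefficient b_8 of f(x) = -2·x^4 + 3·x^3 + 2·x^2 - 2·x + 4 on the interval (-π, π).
b_8 = (1/π) ∫_{-π}^{π} f(x)·sin(8x) dx.
Evaluate the integral (use parity and integration by parts as needed): b_8 = 73/128 - 3·π^2/4.

Final answer: 73/128 - 3·π^2/4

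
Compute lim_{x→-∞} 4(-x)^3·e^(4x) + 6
The product is a 0·∞ indeterminate form at x → -∞.
Rewrite the product as 4(-x)^3 / e^(-4x) (an ∞/∞ form) and apply L'Hôpital, or use the standard hierarchy e^(4|x|) ≫ |(-x)^3| as x → -∞.
The indeterminate product → 0, so the limit = 6.

Final answer: 6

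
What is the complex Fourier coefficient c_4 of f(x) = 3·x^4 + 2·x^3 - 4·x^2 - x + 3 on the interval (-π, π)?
Compute the real Fourier coefficients first: a_4 = -25/16 + 3·π^2/2, b_4 = 7/8 - π^2.
Then c_4 = (a_4 − i·b_4)/2 = -25/32 + 3·π^2/4 - 7·i/16 + i·π^2/2.

Final answer: -25/32 + 3·π^2/4 - 7·i/16 + i·π^2/2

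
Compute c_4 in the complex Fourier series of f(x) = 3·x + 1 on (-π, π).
Compute the real Fourier coefficients first: a_4 = 0, b_4 = -3/2.
Then c_4 = (a_4 − i·b_4)/2 = 3·i/4.

Final answer: 3·i/4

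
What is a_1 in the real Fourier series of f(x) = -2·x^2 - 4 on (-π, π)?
a_1 = (1/π) ∫_{-π}^{π} f(x)·cos(1x) dx.
Evaluate the integral (use parity and integration by parts as needed): a_1 = 8.

Final answer: 8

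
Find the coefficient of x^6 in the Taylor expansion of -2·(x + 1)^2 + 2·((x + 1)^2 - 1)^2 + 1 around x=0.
Expand to order 6: -2·(x + 1)^2 + 2·((x + 1)^2 - 1)^2 + 1 = 2·x^4 + 8·x^3 + 6·x^2 - 4·x - 1 + O(x^7).
The coefficient of x^6 is 0.

Final answer: 0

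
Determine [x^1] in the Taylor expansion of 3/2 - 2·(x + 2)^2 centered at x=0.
Expand to order 1: 3/2 - 2·(x + 2)^2 = -8·x - 13/2 + O(x^2).
The coefficient of x^1 is -8.

Final answer: -8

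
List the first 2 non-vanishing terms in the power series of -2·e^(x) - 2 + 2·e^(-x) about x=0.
-4·x - 2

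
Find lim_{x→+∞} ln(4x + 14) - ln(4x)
This is an ∞ − ∞ indeterminate form.
Combine the logarithms: ln(4x+14) − ln(4x) = ln((4x+14)/(4x)) = ln(1 + 14/(4x)) → ln(1) = 0.
Limit = 0.

Final answer: 0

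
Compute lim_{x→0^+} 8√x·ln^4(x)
This is a 0·∞ indeterminate form at x → 0⁺.
Rewrite the product as 8·ln^4(x) / x^(-1/2) and apply L'Hôpital, or use the standard hierarchy x^(-1/2) ≫ |ln x|^4 as x → 0⁺.
The indeterminate product → 0, so the limit = 0.

Final answer: 0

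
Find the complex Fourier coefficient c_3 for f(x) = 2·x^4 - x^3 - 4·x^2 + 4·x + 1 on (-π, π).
Compute the real Fourier coefficients first: a_3 = 80/27 - 16·π^2/9, b_3 = 28/9 - 2·π^2/3.
Then c_3 = (a_3 − i·b_3)/2 = -8·π^2/9 + 40/27 - 14·i/9 + i·π^2/3.

Final answer: -8·π^2/9 + 40/27 - 14·i/9 + i·π^2/3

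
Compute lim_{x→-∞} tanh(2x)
Evaluate the dominant behaviour as x → -∞; each term tends to a finite value or vanishes.
Limit = -1.

Final answer: -1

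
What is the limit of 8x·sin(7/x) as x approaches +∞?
As x → +∞: let u = 7/x → 0⁺; then 8·x·sin(7/x) = 8·7·sin(u)/u → 8·7·1 = 56.
Limit = 56.

Final answer: 56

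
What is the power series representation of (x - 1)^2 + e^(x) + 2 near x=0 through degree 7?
x^7/5040 + x^6/720 + x^5/120 + x^4/24 + x^3/6 + 3·x^2/2 - x + 4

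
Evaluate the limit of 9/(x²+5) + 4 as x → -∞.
Evaluate the dominant behaviour as x → -∞; each term tends to a finite value or vanishes.
Limit = 4.

Final answer: 4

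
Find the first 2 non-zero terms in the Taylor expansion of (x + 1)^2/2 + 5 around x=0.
x + 11/2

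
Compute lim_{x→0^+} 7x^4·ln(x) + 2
The product is a 0·∞ indeterminate form at x → 0⁺.
Rewrite the product as 7·ln(x) / x^(-4) and apply L'Hôpital, or use the standard hierarchy x^(-4) ≫ |ln x| as x → 0⁺.
The indeterminate product → 0, so the limit = 2.

Final answer: 2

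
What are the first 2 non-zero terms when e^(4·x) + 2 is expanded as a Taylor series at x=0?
4·x + 3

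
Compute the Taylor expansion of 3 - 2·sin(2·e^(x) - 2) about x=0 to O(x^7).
119·x^6/180 + 83·x^5/30 + 23·x^4/6 + 2·x^3 - 2·x^2 - 4·x + 3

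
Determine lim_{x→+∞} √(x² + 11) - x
This is an ∞ − ∞ indeterminate form.
Multiply and divide by the conjugate √(x²+11) + x; the x² terms cancel, leaving 11/(√(x²+11)+x) → 0.
Limit = 0.

Final answer: 0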